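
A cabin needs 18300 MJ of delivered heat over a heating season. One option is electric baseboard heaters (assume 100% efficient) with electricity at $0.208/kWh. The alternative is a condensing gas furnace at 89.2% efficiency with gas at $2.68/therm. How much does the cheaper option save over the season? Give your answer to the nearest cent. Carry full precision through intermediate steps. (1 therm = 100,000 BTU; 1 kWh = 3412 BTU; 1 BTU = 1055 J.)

Heat load = 18300 MJ = 18,300,000,000 J / 1055 = 17,345,972 BTU
Gas: input = 17,345,972 / 0.892 = 19,446,156 BTU = 194.5 therm → 194.5 × $2.68 = $521.16
Electric: 17,345,972 BTU / 3412 = 5,084 kWh → × $0.208 = $1,057.43
Difference = |$521.16 − $1,057.43| = $536.28

$536.28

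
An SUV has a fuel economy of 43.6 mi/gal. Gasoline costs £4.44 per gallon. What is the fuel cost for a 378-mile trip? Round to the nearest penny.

£38.49

Fuel = 378 mi / 43.6 mpg = 8.67 gal
Cost = 8.67 gal × £4.44/gal = £38.49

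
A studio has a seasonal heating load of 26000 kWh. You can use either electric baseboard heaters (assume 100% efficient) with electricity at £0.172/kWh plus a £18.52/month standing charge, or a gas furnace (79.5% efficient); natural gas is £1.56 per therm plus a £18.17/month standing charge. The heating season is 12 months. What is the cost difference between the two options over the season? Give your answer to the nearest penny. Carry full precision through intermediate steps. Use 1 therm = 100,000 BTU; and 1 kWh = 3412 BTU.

Heat load = 26000 kWh × 3412 = 88,712,000 BTU
Gas: input = 88,712,000 / 0.795 = 111,587,421 BTU = 1,116 therm → 1,116 × £1.56 = £1,740.76; + 12 × £18.17 standing = £1,958.80
Electric: 88,712,000 BTU / 3412 = 26,000 kWh → × £0.172 = £4,472.00; + 12 × £18.52 standing = £4,694.24
Difference = |£1,958.80 − £4,694.24| = £2,735.44

£2735.44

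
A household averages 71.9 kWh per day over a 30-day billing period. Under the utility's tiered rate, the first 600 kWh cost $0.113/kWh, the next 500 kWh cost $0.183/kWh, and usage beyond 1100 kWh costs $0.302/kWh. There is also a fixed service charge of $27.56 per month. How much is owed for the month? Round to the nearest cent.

$506.07

Usage = 71.9 kWh/day × 30 days = 2157 kWh
First 600 kWh × $0.113 = $67.80
Next 500 kWh × $0.183 = $91.50
Remaining 1057 kWh × $0.302 = $319.21
Energy charge = $478.51; + service $27.56 = $506.07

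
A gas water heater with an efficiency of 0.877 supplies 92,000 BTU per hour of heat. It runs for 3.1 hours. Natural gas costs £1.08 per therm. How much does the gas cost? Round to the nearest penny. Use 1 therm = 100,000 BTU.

Heat delivered = 92,000 BTU/h × 3.1 h = 285,200 BTU
Gas input = 285,200 / 0.877 = 325,200 BTU
= 325,200 / 100,000 = 3.252 therm
Cost = 3.252 × £1.08/therm = £3.51

£3.51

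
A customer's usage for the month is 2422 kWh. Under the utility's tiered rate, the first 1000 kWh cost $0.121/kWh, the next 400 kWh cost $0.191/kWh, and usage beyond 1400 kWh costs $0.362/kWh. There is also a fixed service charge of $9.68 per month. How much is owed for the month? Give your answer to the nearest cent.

First 1000 kWh × $0.121 = $121.00
Next 400 kWh × $0.191 = $76.40
Remaining 1022 kWh × $0.362 = $369.96
Energy charge = $567.36; + service $9.68 = $577.04

$577.04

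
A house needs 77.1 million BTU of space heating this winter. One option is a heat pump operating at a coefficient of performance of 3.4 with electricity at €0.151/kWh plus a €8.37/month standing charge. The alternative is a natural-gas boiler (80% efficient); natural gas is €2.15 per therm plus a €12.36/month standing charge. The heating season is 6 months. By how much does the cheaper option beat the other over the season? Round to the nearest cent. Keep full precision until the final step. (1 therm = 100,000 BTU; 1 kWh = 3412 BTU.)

Heat load = 77.1 × 10⁶ BTU = 77,100,000 BTU
Gas: input = 77,100,000 / 0.80 = 96,375,000 BTU = 963.8 therm → 963.8 × €2.15 = €2,072.06; + 6 × €12.36 standing = €2,146.22
Heat pump: 77,100,000 BTU / 3412 = 22,600 kWh heat; / 3.4 = 6,646 kWh in → × €0.151 = €1,003.56; + 6 × €8.37 standing = €1,053.78
Difference = |€2,146.22 − €1,053.78| = €1,092.44

€1092.44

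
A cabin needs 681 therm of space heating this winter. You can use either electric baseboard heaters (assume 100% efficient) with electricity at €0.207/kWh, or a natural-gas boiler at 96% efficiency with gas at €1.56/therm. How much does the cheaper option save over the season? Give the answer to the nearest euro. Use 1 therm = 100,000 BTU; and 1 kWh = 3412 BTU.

Heat load = 681 therm × 100,000 = 68,100,000 BTU
Gas: input = 68,100,000 / 0.96 = 70,937,500 BTU = 709.4 therm → 709.4 × €1.56 = €1,106.62
Electric: 68,100,000 BTU / 3412 = 19,960 kWh → × €0.207 = €4,131.51
Difference = |€1,106.62 − €4,131.51| = €3,024.88 ≈ €3025

€3025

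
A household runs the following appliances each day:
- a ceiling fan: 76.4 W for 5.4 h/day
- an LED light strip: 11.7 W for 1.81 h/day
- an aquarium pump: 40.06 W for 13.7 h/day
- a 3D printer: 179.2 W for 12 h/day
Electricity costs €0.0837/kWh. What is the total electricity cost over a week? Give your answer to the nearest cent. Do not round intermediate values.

€1.84

ceiling fan: 76.4 W × 5.4 h × 7 d = 2,888 Wh = 2.888 kWh
LED light strip: 11.7 W × 1.81 h × 7 d = 148 Wh = 0.1482 kWh
aquarium pump: 40.06 W × 13.7 h × 7 d = 3,842 Wh = 3.842 kWh
3D printer: 179.2 W × 12 h × 7 d = 15,053 Wh = 15.05 kWh
Total energy = 2.888 + 0.1482 + 3.842 + 15.05 = 21.93 kWh
Cost = 21.93 kWh × €0.0837 = €1.84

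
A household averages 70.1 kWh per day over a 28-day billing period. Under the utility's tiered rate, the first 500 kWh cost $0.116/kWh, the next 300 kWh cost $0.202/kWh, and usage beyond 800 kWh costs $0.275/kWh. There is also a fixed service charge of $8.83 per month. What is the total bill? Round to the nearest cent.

$447.20

Usage = 70.1 kWh/day × 28 days = 1962.8 kWh
First 500 kWh × $0.116 = $58.00
Next 300 kWh × $0.202 = $60.60
Remaining 1162.8 kWh × $0.275 = $319.77
Energy charge = $438.37; + service $8.83 = $447.20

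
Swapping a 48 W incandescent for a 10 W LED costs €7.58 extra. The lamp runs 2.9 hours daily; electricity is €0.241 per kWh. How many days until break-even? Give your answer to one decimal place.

285.4 days

Power saved = 48 − 10 = 38 W
Daily energy saved = 38 W × 2.9 h = 110.2 Wh = 0.1102 kWh
Daily savings = 0.1102 × €0.241 = €0.0266
Payback = €7.58 / €0.0266 per day = 285.4 days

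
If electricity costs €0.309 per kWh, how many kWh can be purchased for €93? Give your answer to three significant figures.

301 kWh

€93 / €0.309 per kWh = 301 kWh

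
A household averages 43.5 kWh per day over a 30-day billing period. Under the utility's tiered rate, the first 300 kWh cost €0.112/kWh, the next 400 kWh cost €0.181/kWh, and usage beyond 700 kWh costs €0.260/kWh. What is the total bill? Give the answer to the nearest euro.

Usage = 43.5 kWh/day × 30 days = 1305 kWh
First 300 kWh × €0.112 = €33.60
Next 400 kWh × €0.181 = €72.40
Remaining 605 kWh × €0.260 = €157.30
Total = €263.30 ≈ €263

€263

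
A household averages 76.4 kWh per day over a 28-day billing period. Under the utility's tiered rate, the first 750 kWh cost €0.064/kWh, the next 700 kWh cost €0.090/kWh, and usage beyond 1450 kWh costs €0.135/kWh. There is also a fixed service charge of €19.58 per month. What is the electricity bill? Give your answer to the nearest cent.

€223.62

Usage = 76.4 kWh/day × 28 days = 2139.2 kWh
First 750 kWh × €0.064 = €48.00
Next 700 kWh × €0.090 = €63.00
Remaining 689.2 kWh × €0.135 = €93.04
Energy charge = €204.04; + service €19.58 = €223.62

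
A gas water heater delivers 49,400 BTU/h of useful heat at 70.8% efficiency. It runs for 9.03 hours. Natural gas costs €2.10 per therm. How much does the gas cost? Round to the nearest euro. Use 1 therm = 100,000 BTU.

Heat delivered = 49,400 BTU/h × 9.03 h = 446,082 BTU
Gas input = 446,082 / 0.708 = 630,059 BTU
= 630,059 / 100,000 = 6.301 therm
Cost = 6.301 × €2.10/therm = €13.23 ≈ €13

€13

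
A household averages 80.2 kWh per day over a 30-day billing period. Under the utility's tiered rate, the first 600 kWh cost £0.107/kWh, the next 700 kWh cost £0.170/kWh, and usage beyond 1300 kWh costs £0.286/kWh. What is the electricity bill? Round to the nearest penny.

Usage = 80.2 kWh/day × 30 days = 2406 kWh
First 600 kWh × £0.107 = £64.20
Next 700 kWh × £0.170 = £119.00
Remaining 1106 kWh × £0.286 = £316.32
Total = £499.52

£499.52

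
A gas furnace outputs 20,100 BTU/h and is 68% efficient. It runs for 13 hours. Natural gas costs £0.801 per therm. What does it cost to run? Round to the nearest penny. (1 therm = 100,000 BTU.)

£3.08

Heat delivered = 20,100 BTU/h × 13 h = 261,300 BTU
Gas input = 261,300 / 0.68 = 384,265 BTU
= 384,265 / 100,000 = 3.843 therm
Cost = 3.843 × £0.801/therm = £3.08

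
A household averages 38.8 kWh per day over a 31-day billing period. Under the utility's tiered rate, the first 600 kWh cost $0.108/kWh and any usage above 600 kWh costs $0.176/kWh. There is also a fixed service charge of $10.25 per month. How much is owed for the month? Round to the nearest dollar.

Usage = 38.8 kWh/day × 31 days = 1202.8 kWh
First 600 kWh × $0.108 = $64.80
Remaining 602.8 kWh × $0.176 = $106.09
Energy charge = $170.89; + service $10.25 = $181.14 ≈ $181

$181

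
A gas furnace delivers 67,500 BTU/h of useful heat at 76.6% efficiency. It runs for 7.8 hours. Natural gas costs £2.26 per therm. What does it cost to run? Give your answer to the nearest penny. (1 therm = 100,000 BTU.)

Heat delivered = 67,500 BTU/h × 7.8 h = 526,500 BTU
Gas input = 526,500 / 0.766 = 687,337 BTU
= 687,337 / 100,000 = 6.873 therm
Cost = 6.873 × £2.26/therm = £15.53

£15.53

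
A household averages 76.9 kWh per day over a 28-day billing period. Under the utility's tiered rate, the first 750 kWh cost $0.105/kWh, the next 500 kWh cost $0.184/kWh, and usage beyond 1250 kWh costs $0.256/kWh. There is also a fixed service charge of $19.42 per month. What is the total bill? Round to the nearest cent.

$421.39

Usage = 76.9 kWh/day × 28 days = 2153.2 kWh
First 750 kWh × $0.105 = $78.75
Next 500 kWh × $0.184 = $92.00
Remaining 903.2 kWh × $0.256 = $231.22
Energy charge = $401.97; + service $19.42 = $421.39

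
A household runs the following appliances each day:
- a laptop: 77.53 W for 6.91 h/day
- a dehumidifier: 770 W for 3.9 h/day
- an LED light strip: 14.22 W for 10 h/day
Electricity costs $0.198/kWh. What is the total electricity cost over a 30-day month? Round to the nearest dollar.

laptop: 77.53 W × 6.91 h × 30 d = 16,072 Wh = 16.07 kWh
dehumidifier: 770 W × 3.9 h × 30 d = 90,090 Wh = 90.09 kWh
LED light strip: 14.22 W × 10 h × 30 d = 4,266 Wh = 4.266 kWh
Total energy = 16.07 + 90.09 + 4.266 = 110.4 kWh
Cost = 110.4 kWh × $0.198 = $21.86 ≈ $22

$22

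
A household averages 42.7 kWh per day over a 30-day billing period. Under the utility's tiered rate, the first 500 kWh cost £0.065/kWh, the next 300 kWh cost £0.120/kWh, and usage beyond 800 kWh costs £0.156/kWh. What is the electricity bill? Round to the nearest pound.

Usage = 42.7 kWh/day × 30 days = 1281 kWh
First 500 kWh × £0.065 = £32.50
Next 300 kWh × £0.120 = £36.00
Remaining 481 kWh × £0.156 = £75.04
Total = £143.54 ≈ £144

£144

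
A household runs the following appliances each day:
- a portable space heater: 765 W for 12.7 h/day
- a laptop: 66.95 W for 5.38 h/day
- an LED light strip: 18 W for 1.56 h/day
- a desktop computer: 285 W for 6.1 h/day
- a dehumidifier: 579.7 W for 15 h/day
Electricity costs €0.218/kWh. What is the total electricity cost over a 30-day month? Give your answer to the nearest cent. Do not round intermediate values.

€134.32

portable space heater: 765 W × 12.7 h × 30 d = 291,465 Wh = 291.5 kWh
laptop: 66.95 W × 5.38 h × 30 d = 10,806 Wh = 10.81 kWh
LED light strip: 18 W × 1.56 h × 30 d = 842 Wh = 0.8424 kWh
desktop computer: 285 W × 6.1 h × 30 d = 52,155 Wh = 52.16 kWh
dehumidifier: 579.7 W × 15 h × 30 d = 260,865 Wh = 260.9 kWh
Total energy = 291.5 + 10.81 + 0.8424 + 52.16 + 260.9 = 616.1 kWh
Cost = 616.1 kWh × €0.218 = €134.32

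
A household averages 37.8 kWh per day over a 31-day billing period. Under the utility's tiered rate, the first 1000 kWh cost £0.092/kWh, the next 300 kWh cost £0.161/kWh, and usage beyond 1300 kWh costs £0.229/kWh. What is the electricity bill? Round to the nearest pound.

Usage = 37.8 kWh/day × 31 days = 1171.8 kWh
First 1000 kWh × £0.092 = £92.00
Next 171.8 kWh × £0.161 = £27.66
Remaining tier: 0 kWh (not reached)
Total = £119.66 ≈ £120

£120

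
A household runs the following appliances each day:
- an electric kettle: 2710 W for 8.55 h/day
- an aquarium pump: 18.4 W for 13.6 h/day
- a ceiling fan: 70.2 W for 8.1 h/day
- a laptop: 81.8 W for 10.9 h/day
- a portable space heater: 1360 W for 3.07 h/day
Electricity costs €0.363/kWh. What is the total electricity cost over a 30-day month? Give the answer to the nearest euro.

€316

electric kettle: 2710 W × 8.55 h × 30 d = 695,115 Wh = 695.1 kWh
aquarium pump: 18.4 W × 13.6 h × 30 d = 7,507 Wh = 7.507 kWh
ceiling fan: 70.2 W × 8.1 h × 30 d = 17,059 Wh = 17.06 kWh
laptop: 81.8 W × 10.9 h × 30 d = 26,749 Wh = 26.75 kWh
portable space heater: 1360 W × 3.07 h × 30 d = 125,256 Wh = 125.3 kWh
Total energy = 695.1 + 7.507 + 17.06 + 26.75 + 125.3 = 871.7 kWh
Cost = 871.7 kWh × €0.363 = €316.42 ≈ €316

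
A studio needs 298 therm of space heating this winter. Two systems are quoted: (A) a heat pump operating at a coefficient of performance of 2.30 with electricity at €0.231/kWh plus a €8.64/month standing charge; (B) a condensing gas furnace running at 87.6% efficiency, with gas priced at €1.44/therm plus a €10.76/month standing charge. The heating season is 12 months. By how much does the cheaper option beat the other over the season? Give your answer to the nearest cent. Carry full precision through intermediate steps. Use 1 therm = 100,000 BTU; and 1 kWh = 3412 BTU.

Heat load = 298 therm × 100,000 = 29,800,000 BTU
Gas: input = 29,800,000 / 0.876 = 34,018,265 BTU = 340.2 therm → 340.2 × €1.44 = €489.86; + 12 × €10.76 standing = €618.98
Heat pump: 29,800,000 BTU / 3412 = 8,734 kWh heat; / 2.30 = 3,797 kWh in → × €0.231 = €877.19; + 12 × €8.64 standing = €980.87
Difference = |€618.98 − €980.87| = €361.88

€361.88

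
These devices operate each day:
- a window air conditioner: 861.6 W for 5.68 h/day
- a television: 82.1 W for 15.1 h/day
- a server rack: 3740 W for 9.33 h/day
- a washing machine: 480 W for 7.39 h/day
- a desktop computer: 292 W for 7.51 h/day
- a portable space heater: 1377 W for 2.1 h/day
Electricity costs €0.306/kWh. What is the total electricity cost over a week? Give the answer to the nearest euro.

€106

window air conditioner: 861.6 W × 5.68 h × 7 d = 34,257 Wh = 34.26 kWh
television: 82.1 W × 15.1 h × 7 d = 8,678 Wh = 8.678 kWh
server rack: 3740 W × 9.33 h × 7 d = 244,259 Wh = 244.3 kWh
washing machine: 480 W × 7.39 h × 7 d = 24,830 Wh = 24.83 kWh
desktop computer: 292 W × 7.51 h × 7 d = 15,350 Wh = 15.35 kWh
portable space heater: 1377 W × 2.1 h × 7 d = 20,242 Wh = 20.24 kWh
Total energy = 34.26 + 8.678 + 244.3 + 24.83 + 15.35 + 20.24 = 347.6 kWh
Cost = 347.6 kWh × €0.306 = €106.37 ≈ €106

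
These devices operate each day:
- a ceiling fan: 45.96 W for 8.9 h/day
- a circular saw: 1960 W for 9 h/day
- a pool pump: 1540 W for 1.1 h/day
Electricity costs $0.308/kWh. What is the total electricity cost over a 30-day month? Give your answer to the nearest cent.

$182.43

ceiling fan: 45.96 W × 8.9 h × 30 d = 12,271 Wh = 12.27 kWh
circular saw: 1960 W × 9 h × 30 d = 529,200 Wh = 529.2 kWh
pool pump: 1540 W × 1.1 h × 30 d = 50,820 Wh = 50.82 kWh
Total energy = 12.27 + 529.2 + 50.82 = 592.3 kWh
Cost = 592.3 kWh × $0.308 = $182.43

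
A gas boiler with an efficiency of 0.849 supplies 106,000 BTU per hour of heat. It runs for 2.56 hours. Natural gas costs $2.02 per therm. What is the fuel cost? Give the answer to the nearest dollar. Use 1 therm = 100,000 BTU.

Heat delivered = 106,000 BTU/h × 2.56 h = 271,360 BTU
Gas input = 271,360 / 0.849 = 319,623 BTU
= 319,623 / 100,000 = 3.196 therm
Cost = 3.196 × $2.02/therm = $6.46 ≈ $6

$6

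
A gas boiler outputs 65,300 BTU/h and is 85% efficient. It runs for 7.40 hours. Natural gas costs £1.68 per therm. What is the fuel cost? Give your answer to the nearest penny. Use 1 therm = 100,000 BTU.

£9.55

Heat delivered = 65,300 BTU/h × 7.40 h = 483,220 BTU
Gas input = 483,220 / 0.85 = 568,494 BTU
= 568,494 / 100,000 = 5.685 therm
Cost = 5.685 × £1.68/therm = £9.55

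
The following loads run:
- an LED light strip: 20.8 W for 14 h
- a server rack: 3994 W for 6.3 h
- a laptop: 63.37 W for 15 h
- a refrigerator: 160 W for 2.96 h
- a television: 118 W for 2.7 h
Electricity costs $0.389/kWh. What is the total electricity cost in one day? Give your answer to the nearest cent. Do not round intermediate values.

LED light strip: 20.8 W × 14 h = 291 Wh = 0.2912 kWh
server rack: 3994 W × 6.3 h = 25,162 Wh = 25.16 kWh
laptop: 63.37 W × 15 h = 951 Wh = 0.9506 kWh
refrigerator: 160 W × 2.96 h = 474 Wh = 0.4736 kWh
television: 118 W × 2.7 h = 319 Wh = 0.3186 kWh
Total energy = 0.2912 + 25.16 + 0.9506 + 0.4736 + 0.3186 = 27.2 kWh
Cost = 27.2 kWh × $0.389 = $10.58

$10.58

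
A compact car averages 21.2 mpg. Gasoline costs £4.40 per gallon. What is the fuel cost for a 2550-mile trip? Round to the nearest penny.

£529.25

Fuel = 2550 mi / 21.2 mpg = 120.3 gal
Cost = 120.3 gal × £4.40/gal = £529.25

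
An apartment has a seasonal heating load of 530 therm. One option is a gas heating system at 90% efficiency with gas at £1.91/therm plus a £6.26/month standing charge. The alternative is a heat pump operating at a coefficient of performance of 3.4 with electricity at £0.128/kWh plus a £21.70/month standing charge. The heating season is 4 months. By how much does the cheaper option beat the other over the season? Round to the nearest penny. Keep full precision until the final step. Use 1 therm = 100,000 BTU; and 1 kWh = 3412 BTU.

Heat load = 530 therm × 100,000 = 53,000,000 BTU
Gas: input = 53,000,000 / 0.90 = 58,888,889 BTU = 588.9 therm → 588.9 × £1.91 = £1,124.78; + 4 × £6.26 standing = £1,149.82
Heat pump: 53,000,000 BTU / 3412 = 15,530 kWh heat; / 3.4 = 4,569 kWh in → × £0.128 = £584.79; + 4 × £21.70 standing = £671.59
Difference = |£1,149.82 − £671.59| = £478.23

£478.23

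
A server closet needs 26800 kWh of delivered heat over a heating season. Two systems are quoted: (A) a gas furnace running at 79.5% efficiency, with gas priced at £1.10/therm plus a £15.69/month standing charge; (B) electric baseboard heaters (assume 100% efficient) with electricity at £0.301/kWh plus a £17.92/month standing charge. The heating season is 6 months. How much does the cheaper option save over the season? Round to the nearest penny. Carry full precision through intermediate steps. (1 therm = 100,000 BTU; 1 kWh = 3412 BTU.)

£6814.95

Heat load = 26800 kWh × 3412 = 91,441,600 BTU
Gas: input = 91,441,600 / 0.795 = 115,020,881 BTU = 1,150 therm → 1,150 × £1.10 = £1,265.23; + 6 × £15.69 standing = £1,359.37
Electric: 91,441,600 BTU / 3412 = 26,800 kWh → × £0.301 = £8,066.80; + 6 × £17.92 standing = £8,174.32
Difference = |£1,359.37 − £8,174.32| = £6,814.95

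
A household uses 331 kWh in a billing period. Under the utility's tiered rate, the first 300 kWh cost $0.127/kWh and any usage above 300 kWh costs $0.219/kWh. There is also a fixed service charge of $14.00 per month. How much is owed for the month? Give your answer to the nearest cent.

$58.89

First 300 kWh × $0.127 = $38.10
Remaining 31 kWh × $0.219 = $6.79
Energy charge = $44.89; + service $14.00 = $58.89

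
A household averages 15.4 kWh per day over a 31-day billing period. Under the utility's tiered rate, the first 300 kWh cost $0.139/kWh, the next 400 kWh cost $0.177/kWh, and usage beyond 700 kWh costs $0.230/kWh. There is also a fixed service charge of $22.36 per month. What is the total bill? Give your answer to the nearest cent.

$95.46

Usage = 15.4 kWh/day × 31 days = 477.4 kWh
First 300 kWh × $0.139 = $41.70
Next 177.4 kWh × $0.177 = $31.40
Remaining tier: 0 kWh (not reached)
Energy charge = $73.10; + service $22.36 = $95.46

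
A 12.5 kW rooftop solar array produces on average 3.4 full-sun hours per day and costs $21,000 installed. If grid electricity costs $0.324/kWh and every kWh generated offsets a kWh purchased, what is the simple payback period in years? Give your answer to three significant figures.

4.18 years

Daily generation = 12.5 kW × 3.4 h = 42.5 kWh
Annual generation = 42.5 × 365 = 15512 kWh
Annual savings = 15512 × $0.324 = $5,026.05
Payback = $21,000 / $5,026.05 = 4.18 years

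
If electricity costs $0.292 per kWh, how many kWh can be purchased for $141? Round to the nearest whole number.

$141 / $0.292 per kWh = 482.9 kWh

483 kWh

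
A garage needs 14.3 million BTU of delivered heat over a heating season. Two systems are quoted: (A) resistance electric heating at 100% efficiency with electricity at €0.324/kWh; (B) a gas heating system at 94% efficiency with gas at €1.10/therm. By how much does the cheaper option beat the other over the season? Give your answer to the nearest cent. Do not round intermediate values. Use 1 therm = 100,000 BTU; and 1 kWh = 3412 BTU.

€1190.57

Heat load = 14.3 × 10⁶ BTU = 14,300,000 BTU
Gas: input = 14,300,000 / 0.94 = 15,212,766 BTU = 152.1 therm → 152.1 × €1.10 = €167.34
Electric: 14,300,000 BTU / 3412 = 4,191 kWh → × €0.324 = €1,357.91
Difference = |€167.34 − €1,357.91| = €1,190.57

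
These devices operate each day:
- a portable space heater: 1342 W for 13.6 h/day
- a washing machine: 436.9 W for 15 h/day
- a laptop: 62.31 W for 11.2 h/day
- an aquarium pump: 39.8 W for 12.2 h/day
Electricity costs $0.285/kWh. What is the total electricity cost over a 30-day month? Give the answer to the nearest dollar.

$222

portable space heater: 1342 W × 13.6 h × 30 d = 547,536 Wh = 547.5 kWh
washing machine: 436.9 W × 15 h × 30 d = 196,605 Wh = 196.6 kWh
laptop: 62.31 W × 11.2 h × 30 d = 20,936 Wh = 20.94 kWh
aquarium pump: 39.8 W × 12.2 h × 30 d = 14,567 Wh = 14.57 kWh
Total energy = 547.5 + 196.6 + 20.94 + 14.57 = 779.6 kWh
Cost = 779.6 kWh × $0.285 = $222.20 ≈ $222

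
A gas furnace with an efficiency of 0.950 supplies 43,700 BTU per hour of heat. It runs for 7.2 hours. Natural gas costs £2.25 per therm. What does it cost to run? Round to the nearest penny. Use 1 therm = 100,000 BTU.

£7.45

Heat delivered = 43,700 BTU/h × 7.2 h = 314,640 BTU
Gas input = 314,640 / 0.950 = 331,200 BTU
= 331,200 / 100,000 = 3.312 therm
Cost = 3.312 × £2.25/therm = £7.45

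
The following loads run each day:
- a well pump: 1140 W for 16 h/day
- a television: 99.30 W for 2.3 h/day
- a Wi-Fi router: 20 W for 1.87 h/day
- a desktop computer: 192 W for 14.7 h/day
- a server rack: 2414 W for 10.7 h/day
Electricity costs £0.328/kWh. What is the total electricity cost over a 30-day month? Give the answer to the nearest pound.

well pump: 1140 W × 16 h × 30 d = 547,200 Wh = 547.2 kWh
television: 99.30 W × 2.3 h × 30 d = 6,852 Wh = 6.852 kWh
Wi-Fi router: 20 W × 1.87 h × 30 d = 1,122 Wh = 1.122 kWh
desktop computer: 192 W × 14.7 h × 30 d = 84,672 Wh = 84.67 kWh
server rack: 2414 W × 10.7 h × 30 d = 774,894 Wh = 774.9 kWh
Total energy = 547.2 + 6.852 + 1.122 + 84.67 + 774.9 = 1,415 kWh
Cost = 1,415 kWh × £0.328 = £464.03 ≈ £464

£464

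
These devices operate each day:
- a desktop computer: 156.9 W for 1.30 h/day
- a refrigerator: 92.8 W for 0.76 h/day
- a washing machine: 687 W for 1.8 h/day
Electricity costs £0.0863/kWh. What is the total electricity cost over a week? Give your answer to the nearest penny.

desktop computer: 156.9 W × 1.30 h × 7 d = 1,428 Wh = 1.428 kWh
refrigerator: 92.8 W × 0.76 h × 7 d = 494 Wh = 0.4937 kWh
washing machine: 687 W × 1.8 h × 7 d = 8,656 Wh = 8.656 kWh
Total energy = 1.428 + 0.4937 + 8.656 = 10.58 kWh
Cost = 10.58 kWh × £0.0863 = £0.91

£0.91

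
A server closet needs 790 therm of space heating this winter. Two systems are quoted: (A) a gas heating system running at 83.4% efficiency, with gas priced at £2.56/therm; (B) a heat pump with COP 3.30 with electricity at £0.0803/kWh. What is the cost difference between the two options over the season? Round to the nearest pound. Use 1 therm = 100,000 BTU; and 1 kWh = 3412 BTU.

Heat load = 790 therm × 100,000 = 79,000,000 BTU
Gas: input = 79,000,000 / 0.834 = 94,724,221 BTU = 947.2 therm → 947.2 × £2.56 = £2,424.94
Heat pump: 79,000,000 BTU / 3412 = 23,150 kWh heat; / 3.30 = 7,016 kWh in → × £0.0803 = £563.40
Difference = |£2,424.94 − £563.40| = £1,861.54 ≈ £1862

£1862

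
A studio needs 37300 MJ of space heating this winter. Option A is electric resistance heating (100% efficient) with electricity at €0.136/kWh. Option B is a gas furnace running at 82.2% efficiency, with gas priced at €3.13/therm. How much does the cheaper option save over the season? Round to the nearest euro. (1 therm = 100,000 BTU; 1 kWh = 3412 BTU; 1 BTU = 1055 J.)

Heat load = 37300 MJ = 37,300,000,000 J / 1055 = 35,355,450 BTU
Gas: input = 35,355,450 / 0.822 = 43,011,497 BTU = 430.1 therm → 430.1 × €3.13 = €1,346.26
Electric: 35,355,450 BTU / 3412 = 10,360 kWh → × €0.136 = €1,409.24
Difference = |€1,346.26 − €1,409.24| = €62.98 ≈ €63

€63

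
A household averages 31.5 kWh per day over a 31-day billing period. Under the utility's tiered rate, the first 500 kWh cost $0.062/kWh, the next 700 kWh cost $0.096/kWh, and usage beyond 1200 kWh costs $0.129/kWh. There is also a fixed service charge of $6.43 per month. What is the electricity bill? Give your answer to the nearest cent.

Usage = 31.5 kWh/day × 31 days = 976.5 kWh
First 500 kWh × $0.062 = $31.00
Next 476.5 kWh × $0.096 = $45.74
Remaining tier: 0 kWh (not reached)
Energy charge = $76.74; + service $6.43 = $83.17

$83.17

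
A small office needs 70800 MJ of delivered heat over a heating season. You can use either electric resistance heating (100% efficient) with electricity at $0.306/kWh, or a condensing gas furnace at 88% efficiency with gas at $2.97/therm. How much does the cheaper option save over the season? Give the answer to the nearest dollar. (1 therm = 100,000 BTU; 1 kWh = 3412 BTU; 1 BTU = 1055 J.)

Heat load = 70800 MJ = 70,800,000,000 J / 1055 = 67,109,005 BTU
Gas: input = 67,109,005 / 0.88 = 76,260,233 BTU = 762.6 therm → 762.6 × $2.97 = $2,264.93
Electric: 67,109,005 BTU / 3412 = 19,670 kWh → × $0.306 = $6,018.57
Difference = |$2,264.93 − $6,018.57| = $3,753.64 ≈ $3754

$3754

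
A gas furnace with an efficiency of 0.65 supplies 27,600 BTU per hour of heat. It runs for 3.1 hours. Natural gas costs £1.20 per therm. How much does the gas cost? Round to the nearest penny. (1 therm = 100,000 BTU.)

£1.58

Heat delivered = 27,600 BTU/h × 3.1 h = 85,560 BTU
Gas input = 85,560 / 0.65 = 131,631 BTU
= 131,631 / 100,000 = 1.316 therm
Cost = 1.316 × £1.20/therm = £1.58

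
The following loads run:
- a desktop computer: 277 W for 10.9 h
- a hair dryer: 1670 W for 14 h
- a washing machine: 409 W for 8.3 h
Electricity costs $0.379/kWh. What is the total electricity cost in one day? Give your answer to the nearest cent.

desktop computer: 277 W × 10.9 h = 3,019 Wh = 3.019 kWh
hair dryer: 1670 W × 14 h = 23,380 Wh = 23.38 kWh
washing machine: 409 W × 8.3 h = 3,395 Wh = 3.395 kWh
Total energy = 3.019 + 23.38 + 3.395 = 29.79 kWh
Cost = 29.79 kWh × $0.379 = $11.29

$11.29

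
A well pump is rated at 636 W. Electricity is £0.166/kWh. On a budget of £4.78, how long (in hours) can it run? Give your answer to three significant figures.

Energy budget = £4.78 / £0.166 per kWh = 28.8 kWh = 28,795 Wh
Runtime = 28,795 Wh / 636 W = 45.28 h

45.3 h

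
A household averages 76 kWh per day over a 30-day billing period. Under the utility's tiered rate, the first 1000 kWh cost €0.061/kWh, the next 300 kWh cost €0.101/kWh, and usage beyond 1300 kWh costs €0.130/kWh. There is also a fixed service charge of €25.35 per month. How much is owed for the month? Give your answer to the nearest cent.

€244.05

Usage = 76 kWh/day × 30 days = 2280 kWh
First 1000 kWh × €0.061 = €61.00
Next 300 kWh × €0.101 = €30.30
Remaining 980 kWh × €0.130 = €127.40
Energy charge = €218.70; + service €25.35 = €244.05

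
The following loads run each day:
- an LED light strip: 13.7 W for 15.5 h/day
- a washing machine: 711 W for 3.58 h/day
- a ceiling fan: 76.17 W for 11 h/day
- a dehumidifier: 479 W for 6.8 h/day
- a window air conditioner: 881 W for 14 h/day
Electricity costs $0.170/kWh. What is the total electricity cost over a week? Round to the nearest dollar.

$23

LED light strip: 13.7 W × 15.5 h × 7 d = 1,486 Wh = 1.486 kWh
washing machine: 711 W × 3.58 h × 7 d = 17,818 Wh = 17.82 kWh
ceiling fan: 76.17 W × 11 h × 7 d = 5,865 Wh = 5.865 kWh
dehumidifier: 479 W × 6.8 h × 7 d = 22,800 Wh = 22.8 kWh
window air conditioner: 881 W × 14 h × 7 d = 86,338 Wh = 86.34 kWh
Total energy = 1.486 + 17.82 + 5.865 + 22.8 + 86.34 = 134.3 kWh
Cost = 134.3 kWh × $0.170 = $22.83 ≈ $23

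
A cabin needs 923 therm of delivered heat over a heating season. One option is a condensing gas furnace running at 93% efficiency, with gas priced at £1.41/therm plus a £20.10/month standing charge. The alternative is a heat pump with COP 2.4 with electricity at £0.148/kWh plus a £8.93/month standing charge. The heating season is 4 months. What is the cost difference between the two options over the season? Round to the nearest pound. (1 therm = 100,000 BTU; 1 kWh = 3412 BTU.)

Heat load = 923 therm × 100,000 = 92,300,000 BTU
Gas: input = 92,300,000 / 0.93 = 99,247,312 BTU = 992.5 therm → 992.5 × £1.41 = £1,399.39; + 4 × £20.10 standing = £1,479.79
Heat pump: 92,300,000 BTU / 3412 = 27,050 kWh heat; / 2.4 = 11,270 kWh in → × £0.148 = £1,668.18; + 4 × £8.93 standing = £1,703.90
Difference = |£1,479.79 − £1,703.90| = £224.11 ≈ £224

£224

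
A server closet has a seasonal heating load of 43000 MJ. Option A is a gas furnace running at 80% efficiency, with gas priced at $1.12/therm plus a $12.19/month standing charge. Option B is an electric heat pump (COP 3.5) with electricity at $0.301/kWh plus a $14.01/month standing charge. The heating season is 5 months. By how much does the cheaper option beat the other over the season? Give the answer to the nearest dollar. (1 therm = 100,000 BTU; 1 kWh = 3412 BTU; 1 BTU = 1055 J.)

$466

Heat load = 43000 MJ = 43,000,000,000 J / 1055 = 40,758,294 BTU
Gas: input = 40,758,294 / 0.800 = 50,947,867 BTU = 509.5 therm → 509.5 × $1.12 = $570.62; + 5 × $12.19 standing = $631.57
Heat pump: 40,758,294 BTU / 3412 = 11,950 kWh heat; / 3.5 = 3,413 kWh in → × $0.301 = $1,027.32; + 5 × $14.01 standing = $1,097.37
Difference = |$631.57 − $1,097.37| = $465.80 ≈ $466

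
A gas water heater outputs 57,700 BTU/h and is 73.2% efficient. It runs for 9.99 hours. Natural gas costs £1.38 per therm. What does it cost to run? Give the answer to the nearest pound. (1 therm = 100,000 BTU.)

£11

Heat delivered = 57,700 BTU/h × 9.99 h = 576,423 BTU
Gas input = 576,423 / 0.732 = 787,463 BTU
= 787,463 / 100,000 = 7.875 therm
Cost = 7.875 × £1.38/therm = £10.87 ≈ £11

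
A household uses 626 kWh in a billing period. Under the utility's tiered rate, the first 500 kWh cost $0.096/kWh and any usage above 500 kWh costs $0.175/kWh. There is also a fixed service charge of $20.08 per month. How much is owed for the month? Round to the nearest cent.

First 500 kWh × $0.096 = $48.00
Remaining 126 kWh × $0.175 = $22.05
Energy charge = $70.05; + service $20.08 = $90.13

$90.13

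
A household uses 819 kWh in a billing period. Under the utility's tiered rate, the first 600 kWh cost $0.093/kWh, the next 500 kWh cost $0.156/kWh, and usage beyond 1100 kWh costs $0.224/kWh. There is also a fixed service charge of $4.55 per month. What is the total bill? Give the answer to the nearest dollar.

$95

First 600 kWh × $0.093 = $55.80
Next 219 kWh × $0.156 = $34.16
Remaining tier: 0 kWh (not reached)
Energy charge = $89.96; + service $4.55 = $94.51 ≈ $95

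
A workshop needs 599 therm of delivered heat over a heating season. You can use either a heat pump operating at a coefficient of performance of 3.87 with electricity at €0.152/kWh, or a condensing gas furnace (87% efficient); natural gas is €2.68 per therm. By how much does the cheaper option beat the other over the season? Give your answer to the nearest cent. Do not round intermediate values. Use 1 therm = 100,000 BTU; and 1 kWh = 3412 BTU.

Heat load = 599 therm × 100,000 = 59,900,000 BTU
Gas: input = 59,900,000 / 0.87 = 68,850,575 BTU = 688.5 therm → 688.5 × €2.68 = €1,845.20
Heat pump: 59,900,000 BTU / 3412 = 17,560 kWh heat; / 3.87 = 4,536 kWh in → × €0.152 = €689.53
Difference = |€1,845.20 − €689.53| = €1,155.67

€1155.67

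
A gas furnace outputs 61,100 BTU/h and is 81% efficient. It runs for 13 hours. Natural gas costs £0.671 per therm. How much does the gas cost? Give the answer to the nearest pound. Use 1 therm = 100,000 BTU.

Heat delivered = 61,100 BTU/h × 13 h = 794,300 BTU
Gas input = 794,300 / 0.81 = 980,617 BTU
= 980,617 / 100,000 = 9.806 therm
Cost = 9.806 × £0.671/therm = £6.58 ≈ £7

£7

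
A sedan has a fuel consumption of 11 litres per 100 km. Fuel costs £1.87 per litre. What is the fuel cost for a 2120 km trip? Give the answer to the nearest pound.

£436

Fuel = 11 L/100 km × 2120 km / 100 = 233.2 L
Cost = 233.2 L × £1.87/L = £436.08 ≈ £436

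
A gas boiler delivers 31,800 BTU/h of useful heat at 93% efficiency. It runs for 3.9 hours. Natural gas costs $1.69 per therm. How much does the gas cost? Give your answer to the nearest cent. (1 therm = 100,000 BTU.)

$2.25

Heat delivered = 31,800 BTU/h × 3.9 h = 124,020 BTU
Gas input = 124,020 / 0.930 = 133,355 BTU
= 133,355 / 100,000 = 1.334 therm
Cost = 1.334 × $1.69/therm = $2.25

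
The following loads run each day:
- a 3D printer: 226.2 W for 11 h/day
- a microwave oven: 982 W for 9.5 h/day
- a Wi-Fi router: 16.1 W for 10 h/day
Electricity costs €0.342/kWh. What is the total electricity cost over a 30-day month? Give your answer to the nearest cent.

€122.90

3D printer: 226.2 W × 11 h × 30 d = 74,646 Wh = 74.65 kWh
microwave oven: 982 W × 9.5 h × 30 d = 279,870 Wh = 279.9 kWh
Wi-Fi router: 16.1 W × 10 h × 30 d = 4,830 Wh = 4.83 kWh
Total energy = 74.65 + 279.9 + 4.83 = 359.3 kWh
Cost = 359.3 kWh × €0.342 = €122.90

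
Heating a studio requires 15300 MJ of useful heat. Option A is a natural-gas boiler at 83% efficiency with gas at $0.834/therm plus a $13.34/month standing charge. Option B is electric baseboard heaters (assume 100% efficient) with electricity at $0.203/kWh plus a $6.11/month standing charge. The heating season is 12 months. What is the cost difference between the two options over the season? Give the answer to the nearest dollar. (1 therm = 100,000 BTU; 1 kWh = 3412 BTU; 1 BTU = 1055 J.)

Heat load = 15300 MJ = 15,300,000,000 J / 1055 = 14,502,370 BTU
Gas: input = 14,502,370 / 0.83 = 17,472,735 BTU = 174.7 therm → 174.7 × $0.834 = $145.72; + 12 × $13.34 standing = $305.80
Electric: 14,502,370 BTU / 3412 = 4,250 kWh → × $0.203 = $862.83; + 12 × $6.11 standing = $936.15
Difference = |$305.80 − $936.15| = $630.35 ≈ $630

$630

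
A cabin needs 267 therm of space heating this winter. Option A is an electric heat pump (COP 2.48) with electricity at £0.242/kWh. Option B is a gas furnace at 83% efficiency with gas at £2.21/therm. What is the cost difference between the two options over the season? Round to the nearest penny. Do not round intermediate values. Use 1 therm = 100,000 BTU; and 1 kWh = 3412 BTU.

Heat load = 267 therm × 100,000 = 26,700,000 BTU
Gas: input = 26,700,000 / 0.83 = 32,168,675 BTU = 321.7 therm → 321.7 × £2.21 = £710.93
Heat pump: 26,700,000 BTU / 3412 = 7,825 kWh heat; / 2.48 = 3,155 kWh in → × £0.242 = £763.60
Difference = |£710.93 − £763.60| = £52.67

£52.67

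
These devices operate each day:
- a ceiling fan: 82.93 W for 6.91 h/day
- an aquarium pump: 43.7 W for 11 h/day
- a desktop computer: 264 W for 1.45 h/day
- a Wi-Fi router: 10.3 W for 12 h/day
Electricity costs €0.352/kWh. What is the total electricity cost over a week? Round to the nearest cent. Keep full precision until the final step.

€3.84

ceiling fan: 82.93 W × 6.91 h × 7 d = 4,011 Wh = 4.011 kWh
aquarium pump: 43.7 W × 11 h × 7 d = 3,365 Wh = 3.365 kWh
desktop computer: 264 W × 1.45 h × 7 d = 2,680 Wh = 2.68 kWh
Wi-Fi router: 10.3 W × 12 h × 7 d = 865 Wh = 0.8652 kWh
Total energy = 4.011 + 3.365 + 2.68 + 0.8652 = 10.92 kWh
Cost = 10.92 kWh × €0.352 = €3.84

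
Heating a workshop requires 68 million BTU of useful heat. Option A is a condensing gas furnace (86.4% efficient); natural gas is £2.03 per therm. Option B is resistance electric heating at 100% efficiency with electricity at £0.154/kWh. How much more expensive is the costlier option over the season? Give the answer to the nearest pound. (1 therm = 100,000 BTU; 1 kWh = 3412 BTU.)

Heat load = 68 × 10⁶ BTU = 68,000,000 BTU
Gas: input = 68,000,000 / 0.864 = 78,703,704 BTU = 787 therm → 787 × £2.03 = £1,597.69
Electric: 68,000,000 BTU / 3412 = 19,930 kWh → × £0.154 = £3,069.17
Difference = |£1,597.69 − £3,069.17| = £1,471.48 ≈ £1471

£1471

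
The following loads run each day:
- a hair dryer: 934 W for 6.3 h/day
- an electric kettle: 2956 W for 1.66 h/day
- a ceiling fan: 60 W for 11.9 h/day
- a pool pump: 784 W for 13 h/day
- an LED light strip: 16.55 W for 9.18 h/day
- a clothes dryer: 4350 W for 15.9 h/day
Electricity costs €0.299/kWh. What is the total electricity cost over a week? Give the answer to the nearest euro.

hair dryer: 934 W × 6.3 h × 7 d = 41,189 Wh = 41.19 kWh
electric kettle: 2956 W × 1.66 h × 7 d = 34,349 Wh = 34.35 kWh
ceiling fan: 60 W × 11.9 h × 7 d = 4,998 Wh = 4.998 kWh
pool pump: 784 W × 13 h × 7 d = 71,344 Wh = 71.34 kWh
LED light strip: 16.55 W × 9.18 h × 7 d = 1,064 Wh = 1.064 kWh
clothes dryer: 4350 W × 15.9 h × 7 d = 484,155 Wh = 484.2 kWh
Total energy = 41.19 + 34.35 + 4.998 + 71.34 + 1.064 + 484.2 = 637.1 kWh
Cost = 637.1 kWh × €0.299 = €190.49 ≈ €190

€190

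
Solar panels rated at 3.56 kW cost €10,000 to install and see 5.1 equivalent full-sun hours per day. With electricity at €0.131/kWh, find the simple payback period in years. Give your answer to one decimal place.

11.5 years

Daily generation = 3.56 kW × 5.1 h = 18.16 kWh
Annual generation = 18.16 × 365 = 6626.9 kWh
Annual savings = 6626.9 × €0.131 = €868.13
Payback = €10,000 / €868.13 = 11.5 years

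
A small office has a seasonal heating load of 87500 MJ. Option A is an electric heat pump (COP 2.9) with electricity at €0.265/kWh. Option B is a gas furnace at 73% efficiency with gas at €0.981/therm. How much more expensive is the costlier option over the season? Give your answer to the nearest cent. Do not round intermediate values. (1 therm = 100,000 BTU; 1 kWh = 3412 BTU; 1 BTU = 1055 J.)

€1106.68

Heat load = 87500 MJ = 87,500,000,000 J / 1055 = 82,938,389 BTU
Gas: input = 82,938,389 / 0.73 = 113,614,231 BTU = 1,136 therm → 1,136 × €0.981 = €1,114.56
Heat pump: 82,938,389 BTU / 3412 = 24,310 kWh heat; / 2.9 = 8,382 kWh in → × €0.265 = €2,221.23
Difference = |€1,114.56 − €2,221.23| = €1,106.68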